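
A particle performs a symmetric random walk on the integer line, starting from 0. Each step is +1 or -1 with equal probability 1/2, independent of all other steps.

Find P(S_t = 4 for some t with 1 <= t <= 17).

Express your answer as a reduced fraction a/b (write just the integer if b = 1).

Count via complement. Let g(t,s) = #length-t paths at position s with S_1..S_t all ≠ 4.
g(t,s) = g(t-1,s-1) + g(t-1,s+1) for s ≠ 4; g(t,4) = 0.
t=0: g(0,0)=1
t=1: g(1,-1)=1 g(1,1)=1
t=2: g(2,-2)=1 g(2,0)=2 g(2,2)=1
t=3: g(3,-3)=1 g(3,-1)=3 g(3,1)=3 g(3,3)=1
t=4: g(4,-4)=1 g(4,-2)=4 g(4,0)=6 g(4,2)=4
t=5: g(5,-5)=1 g(5,-3)=5 g(5,-1)=10 g(5,1)=10 g(5,3)=4
t=6: g(6,-6)=1 g(6,-4)=6 g(6,-2)=15 g(6,0)=20 g(6,2)=14
t=7: g(7,-7)=1 g(7,-5)=7 g(7,-3)=21 g(7,-1)=35 g(7,1)=34 g(7,3)=14
t=8: g(8,-8)=1 g(8,-6)=8 g(8,-4)=28 g(8,-2)=56 g(8,0)=69 g(8,2)=48
t=9: g(9,-9)=1 g(9,-7)=9 g(9,-5)=36 g(9,-3)=84 g(9,-1)=125 g(9,1)=117 g(9,3)=48
t=10: g(10,-10)=1 g(10,-8)=10 g(10,-6)=45 g(10,-4)=120 g(10,-2)=209 g(10,0)=242 g(10,2)=165
t=11: g(11,-11)=1 g(11,-9)=11 g(11,-7)=55 g(11,-5)=165 g(11,-3)=329 g(11,-1)=451 g(11,1)=407 g(11,3)=165
t=12: g(12,-12)=1 g(12,-10)=12 g(12,-8)=66 g(12,-6)=220 g(12,-4)=494 g(12,-2)=780 g(12,0)=858 g(12,2)=572
t=13: g(13,-13)=1 g(13,-11)=13 g(13,-9)=78 g(13,-7)=286 g(13,-5)=714 g(13,-3)=1274 g(13,-1)=1638 g(13,1)=1430 g(13,3)=572
t=14: g(14,-14)=1 g(14,-12)=14 g(14,-10)=91 g(14,-8)=364 g(14,-6)=1000 g(14,-4)=1988 g(14,-2)=2912 g(14,0)=3068 g(14,2)=2002
t=15: g(15,-15)=1 g(15,-13)=15 g(15,-11)=105 g(15,-9)=455 g(15,-7)=1364 g(15,-5)=2988 g(15,-3)=4900 g(15,-1)=5980 g(15,1)=5070 g(15,3)=2002
t=16: g(16,-16)=1 g(16,-14)=16 g(16,-12)=120 g(16,-10)=560 g(16,-8)=1819 g(16,-6)=4352 g(16,-4)=7888 g(16,-2)=10880 g(16,0)=11050 g(16,2)=7072
t=17: g(17,-17)=1 g(17,-15)=17 g(17,-13)=136 g(17,-11)=680 g(17,-9)=2379 g(17,-7)=6171 g(17,-5)=12240 g(17,-3)=18768 g(17,-1)=21930 g(17,1)=18122 g(17,3)=7072
Paths never hitting 4: Σ_s g(17,s) = 87516
Paths hitting 4: 2^17 - 87516 = 43556
P = 43556/131072 = 10889/32768

Answer: 10889/32768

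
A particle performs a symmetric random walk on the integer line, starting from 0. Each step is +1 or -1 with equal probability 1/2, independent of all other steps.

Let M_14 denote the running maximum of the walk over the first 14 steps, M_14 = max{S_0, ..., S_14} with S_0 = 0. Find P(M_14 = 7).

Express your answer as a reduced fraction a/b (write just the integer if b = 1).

Answer: 91/4096

Derivation:
Let M_14 = max(S_0,...,S_14). Use the reflection principle: for j ≥ 1, #{paths with M_14 ≥ j} = #{S_14 ≥ j} + #{S_14 ≥ j+1}.
By reflection, #{M_14 ≥ 7} = #{S_14 ≥ 7} + #{S_14 ≥ 8} = 470 + 470 = 940.
#{M_14 ≥ 8} = #{S_14 ≥ 8} + #{S_14 ≥ 9} = 470 + 106 = 576.
#{M_14 = 7} = 940 - 576 = 364.
P(M_14 = 7) = 364/16384 = 91/4096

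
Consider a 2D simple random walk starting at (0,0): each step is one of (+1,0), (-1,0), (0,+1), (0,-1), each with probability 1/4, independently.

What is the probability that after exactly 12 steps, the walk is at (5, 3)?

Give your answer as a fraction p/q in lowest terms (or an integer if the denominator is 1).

Answer: 3267/1048576

Derivation:
Let h be the number of horizontal steps (so 12-h are vertical). To end at (5,3) need (h+5)/2 right-steps and ((12-h)+3)/2 up-steps.
Sum over h with 5 ≤ h ≤ 9, h ≡ 1 (mod 2), 12-h ≡ 1 (mod 2):
h=5: C(12,5)·C(5,5)·C(7,5) = 792·1·21 = 16632
h=7: C(12,7)·C(7,6)·C(5,4) = 792·7·5 = 27720
h=9: C(12,9)·C(9,7)·C(3,3) = 220·36·1 = 7920
Total favorable: 52272
Total paths: 4^12 = 16777216
P = 52272/16777216 = 3267/1048576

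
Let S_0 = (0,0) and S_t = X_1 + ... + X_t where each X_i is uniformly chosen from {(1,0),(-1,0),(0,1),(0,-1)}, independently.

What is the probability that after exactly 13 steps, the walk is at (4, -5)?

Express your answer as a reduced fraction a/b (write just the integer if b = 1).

Let h be the number of horizontal steps (so 13-h are vertical). To end at (4,-5) need (h+4)/2 right-steps and ((13-h)-5)/2 up-steps.
Sum over h with 4 ≤ h ≤ 8, h ≡ 0 (mod 2), 13-h ≡ 1 (mod 2):
h=4: C(13,4)·C(4,4)·C(9,2) = 715·1·36 = 25740
h=6: C(13,6)·C(6,5)·C(7,1) = 1716·6·7 = 72072
h=8: C(13,8)·C(8,6)·C(5,0) = 1287·28·1 = 36036
Total favorable: 133848
Total paths: 4^13 = 67108864
P = 133848/67108864 = 16731/8388608

Answer: 16731/8388608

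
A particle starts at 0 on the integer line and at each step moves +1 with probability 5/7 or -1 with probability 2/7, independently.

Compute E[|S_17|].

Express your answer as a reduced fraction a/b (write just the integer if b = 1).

S_17 takes values m ≡ 1 (mod 2) with |m| ≤ 17; P(S_17=m) = C(17,(17+m)/2) · (5/7)^((17+m)/2) · (2/7)^((17-m)/2).
Distribution: P(S=-17)=131072/232630513987207, P(S=-15)=5570560/232630513987207, P(S=-13)=111411200/232630513987207, P(S=-11)=1392640000/232630513987207, P(S=-9)=1740800000/33232930569601, P(S=-7)=11315200000/33232930569601, P(S=-5)=56576000000/33232930569601, P(S=-3)=1555840000000/232630513987207, P(S=-1)=4862000000000/232630513987207, P(S=1)=12155000000000/232630513987207, P(S=3)=24310000000000/232630513987207, P(S=5)=5525000000000/33232930569601, P(S=7)=6906250000000/33232930569601, P(S=9)=6640625000000/33232930569601, P(S=11)=33203125000000/232630513987207, P(S=13)=16601562500000/232630513987207, P(S=15)=5187988281250/232630513987207, P(S=17)=762939453125/232630513987207
E[|S_17|] = Σ_m |m|·P(S_17=m) = 245608679399157/33232930569601

Answer: 245608679399157/33232930569601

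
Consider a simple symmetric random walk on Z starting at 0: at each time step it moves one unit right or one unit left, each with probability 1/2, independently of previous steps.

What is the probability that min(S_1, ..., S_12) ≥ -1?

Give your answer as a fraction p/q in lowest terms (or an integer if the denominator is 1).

Let f(t,s) = #length-t paths at position s with S_1..S_t all ≥ -1.
f(t,s) = f(t-1,s-1) + f(t-1,s+1) for s ≥ -1; f(t,s) = 0 for s < -1.
t=0: f(0,0)=1
t=1: f(1,-1)=1 f(1,1)=1
t=2: f(2,0)=2 f(2,2)=1
t=3: f(3,-1)=2 f(3,1)=3 f(3,3)=1
t=4: f(4,0)=5 f(4,2)=4 f(4,4)=1
t=5: f(5,-1)=5 f(5,1)=9 f(5,3)=5 f(5,5)=1
t=6: f(6,0)=14 f(6,2)=14 f(6,4)=6 f(6,6)=1
t=7: f(7,-1)=14 f(7,1)=28 f(7,3)=20 f(7,5)=7 f(7,7)=1
t=8: f(8,0)=42 f(8,2)=48 f(8,4)=27 f(8,6)=8 f(8,8)=1
t=9: f(9,-1)=42 f(9,1)=90 f(9,3)=75 f(9,5)=35 f(9,7)=9 f(9,9)=1
t=10: f(10,0)=132 f(10,2)=165 f(10,4)=110 f(10,6)=44 f(10,8)=10 f(10,10)=1
t=11: f(11,-1)=132 f(11,1)=297 f(11,3)=275 f(11,5)=154 f(11,7)=54 f(11,9)=11 f(11,11)=1
t=12: f(12,0)=429 f(12,2)=572 f(12,4)=429 f(12,6)=208 f(12,8)=65 f(12,10)=12 f(12,12)=1
Σ_s f(12,s) = 1716
P = 1716/4096 = 429/1024

Answer: 429/1024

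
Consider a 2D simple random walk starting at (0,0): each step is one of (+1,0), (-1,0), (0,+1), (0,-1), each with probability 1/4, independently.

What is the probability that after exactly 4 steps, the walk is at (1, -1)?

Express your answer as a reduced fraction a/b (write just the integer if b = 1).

Answer: 3/32

Derivation:
Let h be the number of horizontal steps (so 4-h are vertical). To end at (1,-1) need (h+1)/2 right-steps and ((4-h)-1)/2 up-steps.
Sum over h with 1 ≤ h ≤ 3, h ≡ 1 (mod 2), 4-h ≡ 1 (mod 2):
h=1: C(4,1)·C(1,1)·C(3,1) = 4·1·3 = 12
h=3: C(4,3)·C(3,2)·C(1,0) = 4·3·1 = 12
Total favorable: 24
Total paths: 4^4 = 256
P = 24/256 = 3/32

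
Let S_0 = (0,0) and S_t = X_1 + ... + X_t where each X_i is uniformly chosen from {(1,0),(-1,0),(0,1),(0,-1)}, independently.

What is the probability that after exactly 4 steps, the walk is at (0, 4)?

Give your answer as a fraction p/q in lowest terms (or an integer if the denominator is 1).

Answer: 1/256

Derivation:
Let h be the number of horizontal steps (so 4-h are vertical). To end at (0,4) need (h+0)/2 right-steps and ((4-h)+4)/2 up-steps.
Sum over h with 0 ≤ h ≤ 0, h ≡ 0 (mod 2), 4-h ≡ 0 (mod 2):
h=0: C(4,0)·C(0,0)·C(4,4) = 1·1·1 = 1
Total favorable: 1
Total paths: 4^4 = 256
P = 1/256 = 1/256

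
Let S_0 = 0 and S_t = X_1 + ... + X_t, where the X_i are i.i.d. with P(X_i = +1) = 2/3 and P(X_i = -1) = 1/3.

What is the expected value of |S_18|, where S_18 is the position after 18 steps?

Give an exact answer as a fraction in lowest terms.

S_18 takes values m ≡ 0 (mod 2) with |m| ≤ 18; P(S_18=m) = C(18,(18+m)/2) · (2/3)^((18+m)/2) · (1/3)^((18-m)/2).
Distribution: P(S=-18)=1/387420489, P(S=-16)=4/43046721, P(S=-14)=68/43046721, P(S=-12)=2176/129140163, P(S=-10)=5440/43046721, P(S=-8)=30464/43046721, P(S=-6)=396032/129140163, P(S=-4)=452608/43046721, P(S=-2)=1244672/43046721, P(S=0)=24893440/387420489, P(S=2)=4978688/43046721, P(S=4)=7241728/43046721, P(S=6)=25346048/129140163, P(S=8)=7798784/43046721, P(S=10)=5570560/43046721, P(S=12)=8912896/129140163, P(S=14)=1114112/43046721, P(S=16)=262144/43046721, P(S=18)=262144/387420489
E[|S_18|] = Σ_m |m|·P(S_18=m) = 269079674/43046721

Answer: 269079674/43046721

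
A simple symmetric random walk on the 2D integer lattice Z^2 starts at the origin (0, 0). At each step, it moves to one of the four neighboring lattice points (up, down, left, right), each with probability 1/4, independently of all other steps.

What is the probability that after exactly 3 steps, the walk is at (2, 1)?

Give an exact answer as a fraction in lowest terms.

Answer: 3/64

Derivation:
Let h be the number of horizontal steps (so 3-h are vertical). To end at (2,1) need (h+2)/2 right-steps and ((3-h)+1)/2 up-steps.
Sum over h with 2 ≤ h ≤ 2, h ≡ 0 (mod 2), 3-h ≡ 1 (mod 2):
h=2: C(3,2)·C(2,2)·C(1,1) = 3·1·1 = 3
Total favorable: 3
Total paths: 4^3 = 64
P = 3/64 = 3/64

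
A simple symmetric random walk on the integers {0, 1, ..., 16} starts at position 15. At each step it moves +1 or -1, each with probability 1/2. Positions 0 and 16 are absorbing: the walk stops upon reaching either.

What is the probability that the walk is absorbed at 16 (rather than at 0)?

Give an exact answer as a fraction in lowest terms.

Symmetric walk (p = 1/2): the harmonic-function argument gives P(hit 16 before 0 | start at 15) = a/N.
P = 15/16 = 15/16

Answer: 15/16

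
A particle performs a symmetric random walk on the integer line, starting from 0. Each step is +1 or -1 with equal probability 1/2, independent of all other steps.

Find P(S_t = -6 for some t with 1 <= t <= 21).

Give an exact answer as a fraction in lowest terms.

Count via complement. Let g(t,s) = #length-t paths at position s with S_1..S_t all ≠ -6.
g(t,s) = g(t-1,s-1) + g(t-1,s+1) for s ≠ -6; g(t,-6) = 0.
t=0: g(0,0)=1
t=1: g(1,-1)=1 g(1,1)=1
t=2: g(2,-2)=1 g(2,0)=2 g(2,2)=1
t=3: g(3,-3)=1 g(3,-1)=3 g(3,1)=3 g(3,3)=1
t=4: g(4,-4)=1 g(4,-2)=4 g(4,0)=6 g(4,2)=4 g(4,4)=1
t=5: g(5,-5)=1 g(5,-3)=5 g(5,-1)=10 g(5,1)=10 g(5,3)=5 g(5,5)=1
t=6: g(6,-4)=6 g(6,-2)=15 g(6,0)=20 g(6,2)=15 g(6,4)=6 g(6,6)=1
t=7: g(7,-5)=6 g(7,-3)=21 g(7,-1)=35 g(7,1)=35 g(7,3)=21 g(7,5)=7 g(7,7)=1
t=8: g(8,-4)=27 g(8,-2)=56 g(8,0)=70 g(8,2)=56 g(8,4)=28 g(8,6)=8 g(8,8)=1
t=9: g(9,-5)=27 g(9,-3)=83 g(9,-1)=126 g(9,1)=126 g(9,3)=84 g(9,5)=36 g(9,7)=9 g(9,9)=1
t=10: g(10,-4)=110 g(10,-2)=209 g(10,0)=252 g(10,2)=210 g(10,4)=120 g(10,6)=45 g(10,8)=10 g(10,10)=1
t=11: g(11,-5)=110 g(11,-3)=319 g(11,-1)=461 g(11,1)=462 g(11,3)=330 g(11,5)=165 g(11,7)=55 g(11,9)=11 g(11,11)=1
t=12: g(12,-4)=429 g(12,-2)=780 g(12,0)=923 g(12,2)=792 g(12,4)=495 g(12,6)=220 g(12,8)=66 g(12,10)=12 g(12,12)=1
t=13: g(13,-5)=429 g(13,-3)=1209 g(13,-1)=1703 g(13,1)=1715 g(13,3)=1287 g(13,5)=715 g(13,7)=286 g(13,9)=78 g(13,11)=13 g(13,13)=1
t=14: g(14,-4)=1638 g(14,-2)=2912 g(14,0)=3418 g(14,2)=3002 g(14,4)=2002 g(14,6)=1001 g(14,8)=364 g(14,10)=91 g(14,12)=14 g(14,14)=1
t=15: g(15,-5)=1638 g(15,-3)=4550 g(15,-1)=6330 g(15,1)=6420 g(15,3)=5004 g(15,5)=3003 g(15,7)=1365 g(15,9)=455 g(15,11)=105 g(15,13)=15 g(15,15)=1
t=16: g(16,-4)=6188 g(16,-2)=10880 g(16,0)=12750 g(16,2)=11424 g(16,4)=8007 g(16,6)=4368 g(16,8)=1820 g(16,10)=560 g(16,12)=120 g(16,14)=16 g(16,16)=1
t=17: g(17,-5)=6188 g(17,-3)=17068 g(17,-1)=23630 g(17,1)=24174 g(17,3)=19431 g(17,5)=12375 g(17,7)=6188 g(17,9)=2380 g(17,11)=680 g(17,13)=136 g(17,15)=17 g(17,17)=1
t=18: g(18,-4)=23256 g(18,-2)=40698 g(18,0)=47804 g(18,2)=43605 g(18,4)=31806 g(18,6)=18563 g(18,8)=8568 g(18,10)=3060 g(18,12)=816 g(18,14)=153 g(18,16)=18 g(18,18)=1
t=19: g(19,-5)=23256 g(19,-3)=63954 g(19,-1)=88502 g(19,1)=91409 g(19,3)=75411 g(19,5)=50369 g(19,7)=27131 g(19,9)=11628 g(19,11)=3876 g(19,13)=969 g(19,15)=171 g(19,17)=19 g(19,19)=1
t=20: g(20,-4)=87210 g(20,-2)=152456 g(20,0)=179911 g(20,2)=166820 g(20,4)=125780 g(20,6)=77500 g(20,8)=38759 g(20,10)=15504 g(20,12)=4845 g(20,14)=1140 g(20,16)=190 g(20,18)=20 g(20,20)=1
t=21: g(21,-5)=87210 g(21,-3)=239666 g(21,-1)=332367 g(21,1)=346731 g(21,3)=292600 g(21,5)=203280 g(21,7)=116259 g(21,9)=54263 g(21,11)=20349 g(21,13)=5985 g(21,15)=1330 g(21,17)=210 g(21,19)=21 g(21,21)=1
Paths never hitting -6: Σ_s g(21,s) = 1700272
Paths hitting -6: 2^21 - 1700272 = 396880
P = 396880/2097152 = 24805/131072

Answer: 24805/131072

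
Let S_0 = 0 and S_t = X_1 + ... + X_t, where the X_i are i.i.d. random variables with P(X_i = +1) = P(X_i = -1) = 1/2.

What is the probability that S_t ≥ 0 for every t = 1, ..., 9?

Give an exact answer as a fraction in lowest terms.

Answer: 63/256

Derivation:
Let f(t,s) = #length-t paths at position s with S_1..S_t all ≥ 0.
f(t,s) = f(t-1,s-1) + f(t-1,s+1) for s ≥ 0; f(t,s) = 0 for s < 0.
t=0: f(0,0)=1
t=1: f(1,1)=1
t=2: f(2,0)=1 f(2,2)=1
t=3: f(3,1)=2 f(3,3)=1
t=4: f(4,0)=2 f(4,2)=3 f(4,4)=1
t=5: f(5,1)=5 f(5,3)=4 f(5,5)=1
t=6: f(6,0)=5 f(6,2)=9 f(6,4)=5 f(6,6)=1
t=7: f(7,1)=14 f(7,3)=14 f(7,5)=6 f(7,7)=1
t=8: f(8,0)=14 f(8,2)=28 f(8,4)=20 f(8,6)=7 f(8,8)=1
t=9: f(9,1)=42 f(9,3)=48 f(9,5)=27 f(9,7)=8 f(9,9)=1
Σ_s f(9,s) = 126
P = 126/512 = 63/256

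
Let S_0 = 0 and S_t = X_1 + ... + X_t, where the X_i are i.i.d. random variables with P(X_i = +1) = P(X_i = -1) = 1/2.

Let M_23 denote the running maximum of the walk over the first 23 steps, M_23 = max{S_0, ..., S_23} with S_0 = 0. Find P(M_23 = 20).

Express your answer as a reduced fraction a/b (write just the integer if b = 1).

Let M_23 = max(S_0,...,S_23). Use the reflection principle: for j ≥ 1, #{paths with M_23 ≥ j} = #{S_23 ≥ j} + #{S_23 ≥ j+1}.
By reflection, #{M_23 ≥ 20} = #{S_23 ≥ 20} + #{S_23 ≥ 21} = 24 + 24 = 48.
#{M_23 ≥ 21} = #{S_23 ≥ 21} + #{S_23 ≥ 22} = 24 + 1 = 25.
#{M_23 = 20} = 48 - 25 = 23.
P(M_23 = 20) = 23/8388608 = 23/8388608

Answer: 23/8388608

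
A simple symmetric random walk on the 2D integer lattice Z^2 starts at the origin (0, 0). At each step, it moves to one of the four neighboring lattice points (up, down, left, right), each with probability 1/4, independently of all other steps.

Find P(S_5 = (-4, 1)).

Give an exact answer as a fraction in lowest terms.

Answer: 5/1024

Derivation:
Let h be the number of horizontal steps (so 5-h are vertical). To end at (-4,1) need (h-4)/2 right-steps and ((5-h)+1)/2 up-steps.
Sum over h with 4 ≤ h ≤ 4, h ≡ 0 (mod 2), 5-h ≡ 1 (mod 2):
h=4: C(5,4)·C(4,0)·C(1,1) = 5·1·1 = 5
Total favorable: 5
Total paths: 4^5 = 1024
P = 5/1024 = 5/1024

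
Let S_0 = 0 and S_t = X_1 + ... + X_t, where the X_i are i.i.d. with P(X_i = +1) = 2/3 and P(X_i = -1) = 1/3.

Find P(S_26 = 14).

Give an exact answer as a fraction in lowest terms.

To reach position 14 after 26 steps: need 20 steps of +1 and 6 steps of -1.
Number of such sequences: C(26,20) = 230230
Each has probability (2/3)^20 · (1/3)^6 = 1048576/2541865828329
P = 230230 · 1048576/2541865828329 = 241413652480/2541865828329

Answer: 241413652480/2541865828329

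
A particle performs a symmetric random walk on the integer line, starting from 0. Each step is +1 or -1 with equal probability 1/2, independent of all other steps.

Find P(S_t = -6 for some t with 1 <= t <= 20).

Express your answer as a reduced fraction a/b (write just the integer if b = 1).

Answer: 24805/131072

Derivation:
Count via complement. Let g(t,s) = #length-t paths at position s with S_1..S_t all ≠ -6.
g(t,s) = g(t-1,s-1) + g(t-1,s+1) for s ≠ -6; g(t,-6) = 0.
t=0: g(0,0)=1
t=1: g(1,-1)=1 g(1,1)=1
t=2: g(2,-2)=1 g(2,0)=2 g(2,2)=1
t=3: g(3,-3)=1 g(3,-1)=3 g(3,1)=3 g(3,3)=1
t=4: g(4,-4)=1 g(4,-2)=4 g(4,0)=6 g(4,2)=4 g(4,4)=1
t=5: g(5,-5)=1 g(5,-3)=5 g(5,-1)=10 g(5,1)=10 g(5,3)=5 g(5,5)=1
t=6: g(6,-4)=6 g(6,-2)=15 g(6,0)=20 g(6,2)=15 g(6,4)=6 g(6,6)=1
t=7: g(7,-5)=6 g(7,-3)=21 g(7,-1)=35 g(7,1)=35 g(7,3)=21 g(7,5)=7 g(7,7)=1
t=8: g(8,-4)=27 g(8,-2)=56 g(8,0)=70 g(8,2)=56 g(8,4)=28 g(8,6)=8 g(8,8)=1
t=9: g(9,-5)=27 g(9,-3)=83 g(9,-1)=126 g(9,1)=126 g(9,3)=84 g(9,5)=36 g(9,7)=9 g(9,9)=1
t=10: g(10,-4)=110 g(10,-2)=209 g(10,0)=252 g(10,2)=210 g(10,4)=120 g(10,6)=45 g(10,8)=10 g(10,10)=1
t=11: g(11,-5)=110 g(11,-3)=319 g(11,-1)=461 g(11,1)=462 g(11,3)=330 g(11,5)=165 g(11,7)=55 g(11,9)=11 g(11,11)=1
t=12: g(12,-4)=429 g(12,-2)=780 g(12,0)=923 g(12,2)=792 g(12,4)=495 g(12,6)=220 g(12,8)=66 g(12,10)=12 g(12,12)=1
t=13: g(13,-5)=429 g(13,-3)=1209 g(13,-1)=1703 g(13,1)=1715 g(13,3)=1287 g(13,5)=715 g(13,7)=286 g(13,9)=78 g(13,11)=13 g(13,13)=1
t=14: g(14,-4)=1638 g(14,-2)=2912 g(14,0)=3418 g(14,2)=3002 g(14,4)=2002 g(14,6)=1001 g(14,8)=364 g(14,10)=91 g(14,12)=14 g(14,14)=1
t=15: g(15,-5)=1638 g(15,-3)=4550 g(15,-1)=6330 g(15,1)=6420 g(15,3)=5004 g(15,5)=3003 g(15,7)=1365 g(15,9)=455 g(15,11)=105 g(15,13)=15 g(15,15)=1
t=16: g(16,-4)=6188 g(16,-2)=10880 g(16,0)=12750 g(16,2)=11424 g(16,4)=8007 g(16,6)=4368 g(16,8)=1820 g(16,10)=560 g(16,12)=120 g(16,14)=16 g(16,16)=1
t=17: g(17,-5)=6188 g(17,-3)=17068 g(17,-1)=23630 g(17,1)=24174 g(17,3)=19431 g(17,5)=12375 g(17,7)=6188 g(17,9)=2380 g(17,11)=680 g(17,13)=136 g(17,15)=17 g(17,17)=1
t=18: g(18,-4)=23256 g(18,-2)=40698 g(18,0)=47804 g(18,2)=43605 g(18,4)=31806 g(18,6)=18563 g(18,8)=8568 g(18,10)=3060 g(18,12)=816 g(18,14)=153 g(18,16)=18 g(18,18)=1
t=19: g(19,-5)=23256 g(19,-3)=63954 g(19,-1)=88502 g(19,1)=91409 g(19,3)=75411 g(19,5)=50369 g(19,7)=27131 g(19,9)=11628 g(19,11)=3876 g(19,13)=969 g(19,15)=171 g(19,17)=19 g(19,19)=1
t=20: g(20,-4)=87210 g(20,-2)=152456 g(20,0)=179911 g(20,2)=166820 g(20,4)=125780 g(20,6)=77500 g(20,8)=38759 g(20,10)=15504 g(20,12)=4845 g(20,14)=1140 g(20,16)=190 g(20,18)=20 g(20,20)=1
Paths never hitting -6: Σ_s g(20,s) = 850136
Paths hitting -6: 2^20 - 850136 = 198440
P = 198440/1048576 = 24805/131072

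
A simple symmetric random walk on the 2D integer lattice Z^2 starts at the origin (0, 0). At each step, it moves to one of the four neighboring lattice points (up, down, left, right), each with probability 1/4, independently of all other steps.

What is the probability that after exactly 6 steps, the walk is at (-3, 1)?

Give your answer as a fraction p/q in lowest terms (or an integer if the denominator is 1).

Let h be the number of horizontal steps (so 6-h are vertical). To end at (-3,1) need (h-3)/2 right-steps and ((6-h)+1)/2 up-steps.
Sum over h with 3 ≤ h ≤ 5, h ≡ 1 (mod 2), 6-h ≡ 1 (mod 2):
h=3: C(6,3)·C(3,0)·C(3,2) = 20·1·3 = 60
h=5: C(6,5)·C(5,1)·C(1,1) = 6·5·1 = 30
Total favorable: 90
Total paths: 4^6 = 4096
P = 90/4096 = 45/2048

Answer: 45/2048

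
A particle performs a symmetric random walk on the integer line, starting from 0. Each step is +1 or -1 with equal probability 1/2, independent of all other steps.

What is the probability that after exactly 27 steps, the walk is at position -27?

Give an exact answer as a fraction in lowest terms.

To reach position -27 after 27 steps: need 0 steps of +1 and 27 of -1.
Favorable paths: C(27,0) = 1
Total paths: 2^27 = 134217728
P = 1/134217728 = 1/134217728

Answer: 1/134217728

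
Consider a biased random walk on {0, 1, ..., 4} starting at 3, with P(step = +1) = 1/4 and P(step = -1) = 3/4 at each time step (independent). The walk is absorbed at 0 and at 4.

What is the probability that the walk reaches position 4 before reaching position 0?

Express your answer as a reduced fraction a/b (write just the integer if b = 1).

Answer: 13/40

Derivation:
Biased walk: p = 1/4, q = 3/4, r = q/p = 3
Gambler's ruin: P(hit 4 before 0 | start at 3) = (1 - r^a)/(1 - r^N)
r^3 = 27; r^4 = 81
P = (1 - 27) / (1 - 81) = -26 / -80 = 13/40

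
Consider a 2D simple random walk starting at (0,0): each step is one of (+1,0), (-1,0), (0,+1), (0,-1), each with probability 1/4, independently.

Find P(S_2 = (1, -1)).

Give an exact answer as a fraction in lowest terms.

Answer: 1/8

Derivation:
Let h be the number of horizontal steps (so 2-h are vertical). To end at (1,-1) need (h+1)/2 right-steps and ((2-h)-1)/2 up-steps.
Sum over h with 1 ≤ h ≤ 1, h ≡ 1 (mod 2), 2-h ≡ 1 (mod 2):
h=1: C(2,1)·C(1,1)·C(1,0) = 2·1·1 = 2
Total favorable: 2
Total paths: 4^2 = 16
P = 2/16 = 1/8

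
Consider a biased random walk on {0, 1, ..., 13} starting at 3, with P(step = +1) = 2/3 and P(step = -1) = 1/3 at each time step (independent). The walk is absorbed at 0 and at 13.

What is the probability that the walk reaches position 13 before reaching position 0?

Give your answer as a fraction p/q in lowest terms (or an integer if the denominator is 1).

Answer: 7168/8191

Derivation:
Biased walk: p = 2/3, q = 1/3, r = q/p = 1/2
Gambler's ruin: P(hit 13 before 0 | start at 3) = (1 - r^a)/(1 - r^N)
r^3 = 1/8; r^13 = 1/8192
P = (1 - 1/8) / (1 - 1/8192) = 7/8 / 8191/8192 = 7168/8191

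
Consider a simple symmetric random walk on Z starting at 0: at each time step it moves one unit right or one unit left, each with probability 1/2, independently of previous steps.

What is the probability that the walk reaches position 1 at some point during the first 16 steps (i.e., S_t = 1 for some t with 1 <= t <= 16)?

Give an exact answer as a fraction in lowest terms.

Answer: 26333/32768

Derivation:
Count via complement. Let g(t,s) = #length-t paths at position s with S_1..S_t all ≠ 1.
g(t,s) = g(t-1,s-1) + g(t-1,s+1) for s ≠ 1; g(t,1) = 0.
t=0: g(0,0)=1
t=1: g(1,-1)=1
t=2: g(2,-2)=1 g(2,0)=1
t=3: g(3,-3)=1 g(3,-1)=2
t=4: g(4,-4)=1 g(4,-2)=3 g(4,0)=2
t=5: g(5,-5)=1 g(5,-3)=4 g(5,-1)=5
t=6: g(6,-6)=1 g(6,-4)=5 g(6,-2)=9 g(6,0)=5
t=7: g(7,-7)=1 g(7,-5)=6 g(7,-3)=14 g(7,-1)=14
t=8: g(8,-8)=1 g(8,-6)=7 g(8,-4)=20 g(8,-2)=28 g(8,0)=14
t=9: g(9,-9)=1 g(9,-7)=8 g(9,-5)=27 g(9,-3)=48 g(9,-1)=42
t=10: g(10,-10)=1 g(10,-8)=9 g(10,-6)=35 g(10,-4)=75 g(10,-2)=90 g(10,0)=42
t=11: g(11,-11)=1 g(11,-9)=10 g(11,-7)=44 g(11,-5)=110 g(11,-3)=165 g(11,-1)=132
t=12: g(12,-12)=1 g(12,-10)=11 g(12,-8)=54 g(12,-6)=154 g(12,-4)=275 g(12,-2)=297 g(12,0)=132
t=13: g(13,-13)=1 g(13,-11)=12 g(13,-9)=65 g(13,-7)=208 g(13,-5)=429 g(13,-3)=572 g(13,-1)=429
t=14: g(14,-14)=1 g(14,-12)=13 g(14,-10)=77 g(14,-8)=273 g(14,-6)=637 g(14,-4)=1001 g(14,-2)=1001 g(14,0)=429
t=15: g(15,-15)=1 g(15,-13)=14 g(15,-11)=90 g(15,-9)=350 g(15,-7)=910 g(15,-5)=1638 g(15,-3)=2002 g(15,-1)=1430
t=16: g(16,-16)=1 g(16,-14)=15 g(16,-12)=104 g(16,-10)=440 g(16,-8)=1260 g(16,-6)=2548 g(16,-4)=3640 g(16,-2)=3432 g(16,0)=1430
Paths never hitting 1: Σ_s g(16,s) = 12870
Paths hitting 1: 2^16 - 12870 = 52666
P = 52666/65536 = 26333/32768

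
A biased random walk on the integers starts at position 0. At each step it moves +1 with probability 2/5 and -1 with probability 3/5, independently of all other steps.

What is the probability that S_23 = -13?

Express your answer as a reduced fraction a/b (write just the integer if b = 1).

To reach position -13 after 23 steps: need 5 steps of +1 and 18 steps of -1.
Number of such sequences: C(23,5) = 33649
Each has probability (2/5)^5 · (3/5)^18 = 12397455648/11920928955078125
P = 33649 · 12397455648/11920928955078125 = 417161985099552/11920928955078125

Answer: 417161985099552/11920928955078125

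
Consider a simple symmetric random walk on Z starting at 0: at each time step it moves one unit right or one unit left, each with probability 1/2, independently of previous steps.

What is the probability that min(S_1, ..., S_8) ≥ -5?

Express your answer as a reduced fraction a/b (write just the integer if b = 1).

Answer: 123/128

Derivation:
Let f(t,s) = #length-t paths at position s with S_1..S_t all ≥ -5.
f(t,s) = f(t-1,s-1) + f(t-1,s+1) for s ≥ -5; f(t,s) = 0 for s < -5.
t=0: f(0,0)=1
t=1: f(1,-1)=1 f(1,1)=1
t=2: f(2,-2)=1 f(2,0)=2 f(2,2)=1
t=3: f(3,-3)=1 f(3,-1)=3 f(3,1)=3 f(3,3)=1
t=4: f(4,-4)=1 f(4,-2)=4 f(4,0)=6 f(4,2)=4 f(4,4)=1
t=5: f(5,-5)=1 f(5,-3)=5 f(5,-1)=10 f(5,1)=10 f(5,3)=5 f(5,5)=1
t=6: f(6,-4)=6 f(6,-2)=15 f(6,0)=20 f(6,2)=15 f(6,4)=6 f(6,6)=1
t=7: f(7,-5)=6 f(7,-3)=21 f(7,-1)=35 f(7,1)=35 f(7,3)=21 f(7,5)=7 f(7,7)=1
t=8: f(8,-4)=27 f(8,-2)=56 f(8,0)=70 f(8,2)=56 f(8,4)=28 f(8,6)=8 f(8,8)=1
Σ_s f(8,s) = 246
P = 246/256 = 123/128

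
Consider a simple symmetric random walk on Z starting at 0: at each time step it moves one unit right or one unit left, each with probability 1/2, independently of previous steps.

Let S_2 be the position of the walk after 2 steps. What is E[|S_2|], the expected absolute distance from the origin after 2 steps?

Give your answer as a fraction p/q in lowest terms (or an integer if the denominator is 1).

S_2 takes values m ≡ 0 (mod 2) with |m| ≤ 2; P(S_2=m) = C(2,(2+m)/2)/2^2.
Total paths: 2^2 = 4
Distribution: P(S=-2)=1/4, P(S=0)=2/4, P(S=2)=1/4
E[|S_2|] = Σ_m |m|·P(S_2=m) = 4/4 = 1

Answer: 1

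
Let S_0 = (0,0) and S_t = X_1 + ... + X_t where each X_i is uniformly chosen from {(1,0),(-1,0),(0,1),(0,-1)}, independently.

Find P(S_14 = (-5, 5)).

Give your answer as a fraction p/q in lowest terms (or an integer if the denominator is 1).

Answer: 39039/33554432

Derivation:
Let h be the number of horizontal steps (so 14-h are vertical). To end at (-5,5) need (h-5)/2 right-steps and ((14-h)+5)/2 up-steps.
Sum over h with 5 ≤ h ≤ 9, h ≡ 1 (mod 2), 14-h ≡ 1 (mod 2):
h=5: C(14,5)·C(5,0)·C(9,7) = 2002·1·36 = 72072
h=7: C(14,7)·C(7,1)·C(7,6) = 3432·7·7 = 168168
h=9: C(14,9)·C(9,2)·C(5,5) = 2002·36·1 = 72072
Total favorable: 312312
Total paths: 4^14 = 268435456
P = 312312/268435456 = 39039/33554432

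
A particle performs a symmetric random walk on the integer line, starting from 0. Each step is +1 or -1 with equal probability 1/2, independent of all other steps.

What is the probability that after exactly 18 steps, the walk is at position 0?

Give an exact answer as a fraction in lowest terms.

To return to 0 after 18 steps: need exactly 9 steps of +1 and 9 of -1.
Favorable paths: C(18,9) = 48620
Total paths: 2^18 = 262144
P = 48620/262144 = 12155/65536

Answer: 12155/65536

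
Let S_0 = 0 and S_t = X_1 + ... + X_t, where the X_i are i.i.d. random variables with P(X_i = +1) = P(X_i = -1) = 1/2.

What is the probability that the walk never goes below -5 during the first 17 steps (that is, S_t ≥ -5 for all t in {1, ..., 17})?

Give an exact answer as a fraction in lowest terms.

Answer: 28067/32768

Derivation:
Let f(t,s) = #length-t paths at position s with S_1..S_t all ≥ -5.
f(t,s) = f(t-1,s-1) + f(t-1,s+1) for s ≥ -5; f(t,s) = 0 for s < -5.
t=0: f(0,0)=1
t=1: f(1,-1)=1 f(1,1)=1
t=2: f(2,-2)=1 f(2,0)=2 f(2,2)=1
t=3: f(3,-3)=1 f(3,-1)=3 f(3,1)=3 f(3,3)=1
t=4: f(4,-4)=1 f(4,-2)=4 f(4,0)=6 f(4,2)=4 f(4,4)=1
t=5: f(5,-5)=1 f(5,-3)=5 f(5,-1)=10 f(5,1)=10 f(5,3)=5 f(5,5)=1
t=6: f(6,-4)=6 f(6,-2)=15 f(6,0)=20 f(6,2)=15 f(6,4)=6 f(6,6)=1
t=7: f(7,-5)=6 f(7,-3)=21 f(7,-1)=35 f(7,1)=35 f(7,3)=21 f(7,5)=7 f(7,7)=1
t=8: f(8,-4)=27 f(8,-2)=56 f(8,0)=70 f(8,2)=56 f(8,4)=28 f(8,6)=8 f(8,8)=1
t=9: f(9,-5)=27 f(9,-3)=83 f(9,-1)=126 f(9,1)=126 f(9,3)=84 f(9,5)=36 f(9,7)=9 f(9,9)=1
t=10: f(10,-4)=110 f(10,-2)=209 f(10,0)=252 f(10,2)=210 f(10,4)=120 f(10,6)=45 f(10,8)=10 f(10,10)=1
t=11: f(11,-5)=110 f(11,-3)=319 f(11,-1)=461 f(11,1)=462 f(11,3)=330 f(11,5)=165 f(11,7)=55 f(11,9)=11 f(11,11)=1
t=12: f(12,-4)=429 f(12,-2)=780 f(12,0)=923 f(12,2)=792 f(12,4)=495 f(12,6)=220 f(12,8)=66 f(12,10)=12 f(12,12)=1
t=13: f(13,-5)=429 f(13,-3)=1209 f(13,-1)=1703 f(13,1)=1715 f(13,3)=1287 f(13,5)=715 f(13,7)=286 f(13,9)=78 f(13,11)=13 f(13,13)=1
t=14: f(14,-4)=1638 f(14,-2)=2912 f(14,0)=3418 f(14,2)=3002 f(14,4)=2002 f(14,6)=1001 f(14,8)=364 f(14,10)=91 f(14,12)=14 f(14,14)=1
t=15: f(15,-5)=1638 f(15,-3)=4550 f(15,-1)=6330 f(15,1)=6420 f(15,3)=5004 f(15,5)=3003 f(15,7)=1365 f(15,9)=455 f(15,11)=105 f(15,13)=15 f(15,15)=1
t=16: f(16,-4)=6188 f(16,-2)=10880 f(16,0)=12750 f(16,2)=11424 f(16,4)=8007 f(16,6)=4368 f(16,8)=1820 f(16,10)=560 f(16,12)=120 f(16,14)=16 f(16,16)=1
t=17: f(17,-5)=6188 f(17,-3)=17068 f(17,-1)=23630 f(17,1)=24174 f(17,3)=19431 f(17,5)=12375 f(17,7)=6188 f(17,9)=2380 f(17,11)=680 f(17,13)=136 f(17,15)=17 f(17,17)=1
Σ_s f(17,s) = 112268
P = 112268/131072 = 28067/32768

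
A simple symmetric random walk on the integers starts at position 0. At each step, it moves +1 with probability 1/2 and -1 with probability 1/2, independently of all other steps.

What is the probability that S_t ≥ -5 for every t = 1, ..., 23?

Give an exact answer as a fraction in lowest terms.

Let f(t,s) = #length-t paths at position s with S_1..S_t all ≥ -5.
f(t,s) = f(t-1,s-1) + f(t-1,s+1) for s ≥ -5; f(t,s) = 0 for s < -5.
t=0: f(0,0)=1
t=1: f(1,-1)=1 f(1,1)=1
t=2: f(2,-2)=1 f(2,0)=2 f(2,2)=1
t=3: f(3,-3)=1 f(3,-1)=3 f(3,1)=3 f(3,3)=1
t=4: f(4,-4)=1 f(4,-2)=4 f(4,0)=6 f(4,2)=4 f(4,4)=1
t=5: f(5,-5)=1 f(5,-3)=5 f(5,-1)=10 f(5,1)=10 f(5,3)=5 f(5,5)=1
t=6: f(6,-4)=6 f(6,-2)=15 f(6,0)=20 f(6,2)=15 f(6,4)=6 f(6,6)=1
t=7: f(7,-5)=6 f(7,-3)=21 f(7,-1)=35 f(7,1)=35 f(7,3)=21 f(7,5)=7 f(7,7)=1
t=8: f(8,-4)=27 f(8,-2)=56 f(8,0)=70 f(8,2)=56 f(8,4)=28 f(8,6)=8 f(8,8)=1
t=9: f(9,-5)=27 f(9,-3)=83 f(9,-1)=126 f(9,1)=126 f(9,3)=84 f(9,5)=36 f(9,7)=9 f(9,9)=1
t=10: f(10,-4)=110 f(10,-2)=209 f(10,0)=252 f(10,2)=210 f(10,4)=120 f(10,6)=45 f(10,8)=10 f(10,10)=1
t=11: f(11,-5)=110 f(11,-3)=319 f(11,-1)=461 f(11,1)=462 f(11,3)=330 f(11,5)=165 f(11,7)=55 f(11,9)=11 f(11,11)=1
t=12: f(12,-4)=429 f(12,-2)=780 f(12,0)=923 f(12,2)=792 f(12,4)=495 f(12,6)=220 f(12,8)=66 f(12,10)=12 f(12,12)=1
t=13: f(13,-5)=429 f(13,-3)=1209 f(13,-1)=1703 f(13,1)=1715 f(13,3)=1287 f(13,5)=715 f(13,7)=286 f(13,9)=78 f(13,11)=13 f(13,13)=1
t=14: f(14,-4)=1638 f(14,-2)=2912 f(14,0)=3418 f(14,2)=3002 f(14,4)=2002 f(14,6)=1001 f(14,8)=364 f(14,10)=91 f(14,12)=14 f(14,14)=1
t=15: f(15,-5)=1638 f(15,-3)=4550 f(15,-1)=6330 f(15,1)=6420 f(15,3)=5004 f(15,5)=3003 f(15,7)=1365 f(15,9)=455 f(15,11)=105 f(15,13)=15 f(15,15)=1
t=16: f(16,-4)=6188 f(16,-2)=10880 f(16,0)=12750 f(16,2)=11424 f(16,4)=8007 f(16,6)=4368 f(16,8)=1820 f(16,10)=560 f(16,12)=120 f(16,14)=16 f(16,16)=1
t=17: f(17,-5)=6188 f(17,-3)=17068 f(17,-1)=23630 f(17,1)=24174 f(17,3)=19431 f(17,5)=12375 f(17,7)=6188 f(17,9)=2380 f(17,11)=680 f(17,13)=136 f(17,15)=17 f(17,17)=1
t=18: f(18,-4)=23256 f(18,-2)=40698 f(18,0)=47804 f(18,2)=43605 f(18,4)=31806 f(18,6)=18563 f(18,8)=8568 f(18,10)=3060 f(18,12)=816 f(18,14)=153 f(18,16)=18 f(18,18)=1
t=19: f(19,-5)=23256 f(19,-3)=63954 f(19,-1)=88502 f(19,1)=91409 f(19,3)=75411 f(19,5)=50369 f(19,7)=27131 f(19,9)=11628 f(19,11)=3876 f(19,13)=969 f(19,15)=171 f(19,17)=19 f(19,19)=1
t=20: f(20,-4)=87210 f(20,-2)=152456 f(20,0)=179911 f(20,2)=166820 f(20,4)=125780 f(20,6)=77500 f(20,8)=38759 f(20,10)=15504 f(20,12)=4845 f(20,14)=1140 f(20,16)=190 f(20,18)=20 f(20,20)=1
t=21: f(21,-5)=87210 f(21,-3)=239666 f(21,-1)=332367 f(21,1)=346731 f(21,3)=292600 f(21,5)=203280 f(21,7)=116259 f(21,9)=54263 f(21,11)=20349 f(21,13)=5985 f(21,15)=1330 f(21,17)=210 f(21,19)=21 f(21,21)=1
t=22: f(22,-4)=326876 f(22,-2)=572033 f(22,0)=679098 f(22,2)=639331 f(22,4)=495880 f(22,6)=319539 f(22,8)=170522 f(22,10)=74612 f(22,12)=26334 f(22,14)=7315 f(22,16)=1540 f(22,18)=231 f(22,20)=22 f(22,22)=1
t=23: f(23,-5)=326876 f(23,-3)=898909 f(23,-1)=1251131 f(23,1)=1318429 f(23,3)=1135211 f(23,5)=815419 f(23,7)=490061 f(23,9)=245134 f(23,11)=100946 f(23,13)=33649 f(23,15)=8855 f(23,17)=1771 f(23,19)=253 f(23,21)=23 f(23,23)=1
Σ_s f(23,s) = 6626668
P = 6626668/8388608 = 1656667/2097152

Answer: 1656667/2097152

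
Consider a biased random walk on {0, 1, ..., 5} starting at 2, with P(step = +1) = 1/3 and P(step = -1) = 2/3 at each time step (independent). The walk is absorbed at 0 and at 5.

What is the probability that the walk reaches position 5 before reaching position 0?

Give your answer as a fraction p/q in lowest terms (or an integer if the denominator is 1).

Biased walk: p = 1/3, q = 2/3, r = q/p = 2
Gambler's ruin: P(hit 5 before 0 | start at 2) = (1 - r^a)/(1 - r^N)
r^2 = 4; r^5 = 32
P = (1 - 4) / (1 - 32) = -3 / -31 = 3/31

Answer: 3/31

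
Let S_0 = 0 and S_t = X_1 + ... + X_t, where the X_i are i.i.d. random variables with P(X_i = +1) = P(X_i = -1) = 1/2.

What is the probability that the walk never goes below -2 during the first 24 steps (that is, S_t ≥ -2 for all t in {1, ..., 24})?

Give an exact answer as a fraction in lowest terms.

Answer: 1924111/4194304

Derivation:
Let f(t,s) = #length-t paths at position s with S_1..S_t all ≥ -2.
f(t,s) = f(t-1,s-1) + f(t-1,s+1) for s ≥ -2; f(t,s) = 0 for s < -2.
t=0: f(0,0)=1
t=1: f(1,-1)=1 f(1,1)=1
t=2: f(2,-2)=1 f(2,0)=2 f(2,2)=1
t=3: f(3,-1)=3 f(3,1)=3 f(3,3)=1
t=4: f(4,-2)=3 f(4,0)=6 f(4,2)=4 f(4,4)=1
t=5: f(5,-1)=9 f(5,1)=10 f(5,3)=5 f(5,5)=1
t=6: f(6,-2)=9 f(6,0)=19 f(6,2)=15 f(6,4)=6 f(6,6)=1
t=7: f(7,-1)=28 f(7,1)=34 f(7,3)=21 f(7,5)=7 f(7,7)=1
t=8: f(8,-2)=28 f(8,0)=62 f(8,2)=55 f(8,4)=28 f(8,6)=8 f(8,8)=1
t=9: f(9,-1)=90 f(9,1)=117 f(9,3)=83 f(9,5)=36 f(9,7)=9 f(9,9)=1
t=10: f(10,-2)=90 f(10,0)=207 f(10,2)=200 f(10,4)=119 f(10,6)=45 f(10,8)=10 f(10,10)=1
t=11: f(11,-1)=297 f(11,1)=407 f(11,3)=319 f(11,5)=164 f(11,7)=55 f(11,9)=11 f(11,11)=1
t=12: f(12,-2)=297 f(12,0)=704 f(12,2)=726 f(12,4)=483 f(12,6)=219 f(12,8)=66 f(12,10)=12 f(12,12)=1
t=13: f(13,-1)=1001 f(13,1)=1430 f(13,3)=1209 f(13,5)=702 f(13,7)=285 f(13,9)=78 f(13,11)=13 f(13,13)=1
t=14: f(14,-2)=1001 f(14,0)=2431 f(14,2)=2639 f(14,4)=1911 f(14,6)=987 f(14,8)=363 f(14,10)=91 f(14,12)=14 f(14,14)=1
t=15: f(15,-1)=3432 f(15,1)=5070 f(15,3)=4550 f(15,5)=2898 f(15,7)=1350 f(15,9)=454 f(15,11)=105 f(15,13)=15 f(15,15)=1
t=16: f(16,-2)=3432 f(16,0)=8502 f(16,2)=9620 f(16,4)=7448 f(16,6)=4248 f(16,8)=1804 f(16,10)=559 f(16,12)=120 f(16,14)=16 f(16,16)=1
t=17: f(17,-1)=11934 f(17,1)=18122 f(17,3)=17068 f(17,5)=11696 f(17,7)=6052 f(17,9)=2363 f(17,11)=679 f(17,13)=136 f(17,15)=17 f(17,17)=1
t=18: f(18,-2)=11934 f(18,0)=30056 f(18,2)=35190 f(18,4)=28764 f(18,6)=17748 f(18,8)=8415 f(18,10)=3042 f(18,12)=815 f(18,14)=153 f(18,16)=18 f(18,18)=1
t=19: f(19,-1)=41990 f(19,1)=65246 f(19,3)=63954 f(19,5)=46512 f(19,7)=26163 f(19,9)=11457 f(19,11)=3857 f(19,13)=968 f(19,15)=171 f(19,17)=19 f(19,19)=1
t=20: f(20,-2)=41990 f(20,0)=107236 f(20,2)=129200 f(20,4)=110466 f(20,6)=72675 f(20,8)=37620 f(20,10)=15314 f(20,12)=4825 f(20,14)=1139 f(20,16)=190 f(20,18)=20 f(20,20)=1
t=21: f(21,-1)=149226 f(21,1)=236436 f(21,3)=239666 f(21,5)=183141 f(21,7)=110295 f(21,9)=52934 f(21,11)=20139 f(21,13)=5964 f(21,15)=1329 f(21,17)=210 f(21,19)=21 f(21,21)=1
t=22: f(22,-2)=149226 f(22,0)=385662 f(22,2)=476102 f(22,4)=422807 f(22,6)=293436 f(22,8)=163229 f(22,10)=73073 f(22,12)=26103 f(22,14)=7293 f(22,16)=1539 f(22,18)=231 f(22,20)=22 f(22,22)=1
t=23: f(23,-1)=534888 f(23,1)=861764 f(23,3)=898909 f(23,5)=716243 f(23,7)=456665 f(23,9)=236302 f(23,11)=99176 f(23,13)=33396 f(23,15)=8832 f(23,17)=1770 f(23,19)=253 f(23,21)=23 f(23,23)=1
t=24: f(24,-2)=534888 f(24,0)=1396652 f(24,2)=1760673 f(24,4)=1615152 f(24,6)=1172908 f(24,8)=692967 f(24,10)=335478 f(24,12)=132572 f(24,14)=42228 f(24,16)=10602 f(24,18)=2023 f(24,20)=276 f(24,22)=24 f(24,24)=1
Σ_s f(24,s) = 7696444
P = 7696444/16777216 = 1924111/4194304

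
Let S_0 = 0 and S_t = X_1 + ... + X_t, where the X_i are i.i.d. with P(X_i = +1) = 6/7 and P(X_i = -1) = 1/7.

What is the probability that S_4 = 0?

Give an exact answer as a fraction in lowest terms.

To be at 0 after 4 steps: need exactly 2 steps of +1 and 2 of -1.
Number of such sequences: C(4,2) = 6
Each has probability (6/7)^2 · (1/7)^2 = 36/2401
P = 6 · 36/2401 = 216/2401

Answer: 216/2401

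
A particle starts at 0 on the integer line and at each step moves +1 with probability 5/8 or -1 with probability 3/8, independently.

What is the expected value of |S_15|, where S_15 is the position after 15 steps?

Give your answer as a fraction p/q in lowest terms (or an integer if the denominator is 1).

Answer: 2438702807295/549755813888

Derivation:
S_15 takes values m ≡ 1 (mod 2) with |m| ≤ 15; P(S_15=m) = C(15,(15+m)/2) · (5/8)^((15+m)/2) · (3/8)^((15-m)/2).
Distribution: P(S=-15)=14348907/35184372088832, P(S=-13)=358722675/35184372088832, P(S=-11)=4185097875/35184372088832, P(S=-9)=30225706875/35184372088832, P(S=-7)=151128534375/35184372088832, P(S=-5)=554137959375/35184372088832, P(S=-3)=1539272109375/35184372088832, P(S=-1)=3298440234375/35184372088832, P(S=1)=5497400390625/35184372088832, P(S=3)=7126259765625/35184372088832, P(S=5)=7126259765625/35184372088832, P(S=7)=5398681640625/35184372088832, P(S=9)=2999267578125/35184372088832, P(S=11)=1153564453125/35184372088832, P(S=13)=274658203125/35184372088832, P(S=15)=30517578125/35184372088832
E[|S_15|] = Σ_m |m|·P(S_15=m) = 2438702807295/549755813888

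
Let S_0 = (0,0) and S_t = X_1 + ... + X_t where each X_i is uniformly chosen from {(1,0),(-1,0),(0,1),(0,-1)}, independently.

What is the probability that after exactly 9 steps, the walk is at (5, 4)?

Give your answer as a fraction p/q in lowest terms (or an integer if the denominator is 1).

Answer: 63/131072

Derivation:
Let h be the number of horizontal steps (so 9-h are vertical). To end at (5,4) need (h+5)/2 right-steps and ((9-h)+4)/2 up-steps.
Sum over h with 5 ≤ h ≤ 5, h ≡ 1 (mod 2), 9-h ≡ 0 (mod 2):
h=5: C(9,5)·C(5,5)·C(4,4) = 126·1·1 = 126
Total favorable: 126
Total paths: 4^9 = 262144
P = 126/262144 = 63/131072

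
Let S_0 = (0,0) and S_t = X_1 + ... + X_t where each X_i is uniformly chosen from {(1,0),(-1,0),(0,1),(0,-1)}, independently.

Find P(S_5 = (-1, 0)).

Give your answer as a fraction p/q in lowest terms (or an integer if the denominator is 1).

Answer: 25/256

Derivation:
Let h be the number of horizontal steps (so 5-h are vertical). To end at (-1,0) need (h-1)/2 right-steps and ((5-h)+0)/2 up-steps.
Sum over h with 1 ≤ h ≤ 5, h ≡ 1 (mod 2), 5-h ≡ 0 (mod 2):
h=1: C(5,1)·C(1,0)·C(4,2) = 5·1·6 = 30
h=3: C(5,3)·C(3,1)·C(2,1) = 10·3·2 = 60
h=5: C(5,5)·C(5,2)·C(0,0) = 1·10·1 = 10
Total favorable: 100
Total paths: 4^5 = 1024
P = 100/1024 = 25/256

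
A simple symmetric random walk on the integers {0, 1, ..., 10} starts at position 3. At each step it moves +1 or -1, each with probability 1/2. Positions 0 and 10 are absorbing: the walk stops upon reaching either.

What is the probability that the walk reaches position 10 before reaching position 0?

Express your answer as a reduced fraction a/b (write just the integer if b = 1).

Symmetric walk (p = 1/2): the harmonic-function argument gives P(hit 10 before 0 | start at 3) = a/N.
P = 3/10 = 3/10

Answer: 3/10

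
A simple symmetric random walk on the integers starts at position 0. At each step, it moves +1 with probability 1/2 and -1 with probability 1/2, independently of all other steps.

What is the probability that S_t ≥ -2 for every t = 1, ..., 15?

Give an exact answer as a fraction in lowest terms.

Let f(t,s) = #length-t paths at position s with S_1..S_t all ≥ -2.
f(t,s) = f(t-1,s-1) + f(t-1,s+1) for s ≥ -2; f(t,s) = 0 for s < -2.
t=0: f(0,0)=1
t=1: f(1,-1)=1 f(1,1)=1
t=2: f(2,-2)=1 f(2,0)=2 f(2,2)=1
t=3: f(3,-1)=3 f(3,1)=3 f(3,3)=1
t=4: f(4,-2)=3 f(4,0)=6 f(4,2)=4 f(4,4)=1
t=5: f(5,-1)=9 f(5,1)=10 f(5,3)=5 f(5,5)=1
t=6: f(6,-2)=9 f(6,0)=19 f(6,2)=15 f(6,4)=6 f(6,6)=1
t=7: f(7,-1)=28 f(7,1)=34 f(7,3)=21 f(7,5)=7 f(7,7)=1
t=8: f(8,-2)=28 f(8,0)=62 f(8,2)=55 f(8,4)=28 f(8,6)=8 f(8,8)=1
t=9: f(9,-1)=90 f(9,1)=117 f(9,3)=83 f(9,5)=36 f(9,7)=9 f(9,9)=1
t=10: f(10,-2)=90 f(10,0)=207 f(10,2)=200 f(10,4)=119 f(10,6)=45 f(10,8)=10 f(10,10)=1
t=11: f(11,-1)=297 f(11,1)=407 f(11,3)=319 f(11,5)=164 f(11,7)=55 f(11,9)=11 f(11,11)=1
t=12: f(12,-2)=297 f(12,0)=704 f(12,2)=726 f(12,4)=483 f(12,6)=219 f(12,8)=66 f(12,10)=12 f(12,12)=1
t=13: f(13,-1)=1001 f(13,1)=1430 f(13,3)=1209 f(13,5)=702 f(13,7)=285 f(13,9)=78 f(13,11)=13 f(13,13)=1
t=14: f(14,-2)=1001 f(14,0)=2431 f(14,2)=2639 f(14,4)=1911 f(14,6)=987 f(14,8)=363 f(14,10)=91 f(14,12)=14 f(14,14)=1
t=15: f(15,-1)=3432 f(15,1)=5070 f(15,3)=4550 f(15,5)=2898 f(15,7)=1350 f(15,9)=454 f(15,11)=105 f(15,13)=15 f(15,15)=1
Σ_s f(15,s) = 17875
P = 17875/32768 = 17875/32768

Answer: 17875/32768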